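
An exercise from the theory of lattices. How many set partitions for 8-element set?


B(n) = number of set partitions of an n-element set.
B(n) satisfies the recurrence: B(n+1) = sum_k C(n,k)*B(k).
B(8) = 4140


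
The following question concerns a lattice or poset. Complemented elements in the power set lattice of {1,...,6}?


An element a is complemented if some b has a meet b = bottom, a join b = top.
every subset A has complement S\A, so all elements are complemented.
Complemented elements: {}, {1}, {2}, {3}, {4}, {5}, ... (58 more)
Count: 64


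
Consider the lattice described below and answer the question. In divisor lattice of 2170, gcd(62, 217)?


Meet=gcd.
gcd(62,217)=31


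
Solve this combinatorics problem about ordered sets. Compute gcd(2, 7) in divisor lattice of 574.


In a divisor lattice, meet = gcd (greatest common divisor).
By Euclidean algorithm or factoring: gcd(2,7) = 1


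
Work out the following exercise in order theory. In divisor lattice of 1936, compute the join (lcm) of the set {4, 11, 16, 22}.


In a divisor lattice, join = lcm (least common multiple).
Compute lcm iteratively: start with first element, then lcm(current, next).
Elements: [4, 11, 16, 22]
lcm(4,11) = 44
lcm(44,16) = 176
lcm(176,22) = 176
Final lcm = 176


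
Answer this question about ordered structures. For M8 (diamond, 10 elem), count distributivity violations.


Distributive law: a ^ (b v c) = (a ^ b) v (a ^ c).
Check all 10^3 = 1000 ordered triples (a,b,c).
  e.g. a=a1, b=a2, c=a3: lhs=a1 != rhs=0
  e.g. a=a1, b=a2, c=a4: lhs=a1 != rhs=0
Total violating triples: 336


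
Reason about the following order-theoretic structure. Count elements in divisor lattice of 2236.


Divisors of 2236: [1, 2, 4, 13, 26, 43, 52, 86, 172, 559, 1118, 2236]
Count: 12


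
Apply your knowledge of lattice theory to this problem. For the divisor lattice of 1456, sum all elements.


sigma(n) = sum of divisors.
Divisors of 1456: [1, 2, 4, 7, 8, 13, 14, 16, 26, 28, 52, 56, 91, 104, 112, 182, 208, 364, 728, 1456]
Sum = 3472


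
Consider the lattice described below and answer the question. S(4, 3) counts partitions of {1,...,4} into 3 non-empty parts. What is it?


S(n,k) = k*S(n-1,k) + S(n-1,k-1).
S(3,3) = 1, S(3,2) = 3
S(4,3) = 3*1 + 3 = 3 + 3
S(4,3) = 6


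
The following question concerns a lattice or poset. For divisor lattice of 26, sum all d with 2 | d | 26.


Interval [2,26] in divisors of 26: [2, 26]
Sum = 28


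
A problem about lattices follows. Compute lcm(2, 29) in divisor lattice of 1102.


In a divisor lattice, join = lcm (least common multiple).
gcd(2,29) = 1
lcm(2,29) = 2*29/gcd = 58/1 = 58


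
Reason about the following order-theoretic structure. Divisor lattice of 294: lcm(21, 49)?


Join=lcm.
gcd(21,49)=7
lcm=147


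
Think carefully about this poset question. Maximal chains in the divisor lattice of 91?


A maximal chain goes from the minimum element to a maximal element via cover relations.
Counting all min-to-max paths in the cover graph.
Total maximal chains: 2


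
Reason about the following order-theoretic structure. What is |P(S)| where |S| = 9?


Power set = 2^n.
2^9 = 512


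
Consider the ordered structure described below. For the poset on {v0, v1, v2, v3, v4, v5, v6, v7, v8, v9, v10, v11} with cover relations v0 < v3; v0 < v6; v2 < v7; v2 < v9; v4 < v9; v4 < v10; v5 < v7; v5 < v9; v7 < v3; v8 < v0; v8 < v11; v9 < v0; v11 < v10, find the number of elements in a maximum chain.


A chain is a totally ordered subset; we count the number of elements in a maximum chain.
Compute, for each element x, the size of the longest chain ending at x:
  v1: 1
  v2: 1
  v4: 1
  v5: 1
  v8: 1
  v11: 2
  ...
A maximum chain: v2 < v9 < v0 < v3
Number of elements in the longest chain: 4


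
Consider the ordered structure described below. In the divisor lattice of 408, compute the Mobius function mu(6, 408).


In a divisor lattice, mu(a,b) = mu(b/a) where mu is the classical Mobius function.
b/a = 408/6 = 68
Prime factorization of 68: primes [2, 17]
68 is not squarefree, so mu(68) = 0


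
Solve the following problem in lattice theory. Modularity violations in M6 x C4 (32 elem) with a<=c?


Modular law: if a <= c then a v (b ^ c) = (a v b) ^ c.
Check all triples (a,b,c) with a <= c among 32 elements.
This lattice is modular (diamonds M_m and their chain-products are modular).
Total violating triples: 0


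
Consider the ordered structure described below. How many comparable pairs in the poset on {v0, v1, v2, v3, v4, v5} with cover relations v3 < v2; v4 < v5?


A comparable pair {a,b} has a < b or b < a in the order.
Count unordered pairs where one element is strictly below the other.
Examples: {v2,v3}, {v4,v5}
Total comparable pairs: 2


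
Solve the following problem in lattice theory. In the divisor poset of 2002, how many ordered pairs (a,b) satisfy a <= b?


The order relation is {(a,b) : a <= b}, reflexive so it includes (a,a).
Examples: (1,1), (1,1001), (1,11), (1,13), (1,14), ...
Total ordered pairs: 81


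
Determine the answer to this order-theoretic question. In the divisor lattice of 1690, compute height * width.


Height = length of longest chain minus 1; width = size of largest antichain.
A maximum chain: 1 | 13 | 169 | 845 | 1690  (height 4).
A maximum antichain: {10, 26, 65, 169}  (width 4).
Product = 4 * 4 = 16


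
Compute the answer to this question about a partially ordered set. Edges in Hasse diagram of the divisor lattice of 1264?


A cover relation a -< b holds when a < b with no c strictly between.
Cover relations:
  1 -< 2
  1 -< 79
  2 -< 4
  2 -< 158
  4 -< 8
  4 -< 316
  8 -< 16
  8 -< 632
  ...5 more
Total: 13


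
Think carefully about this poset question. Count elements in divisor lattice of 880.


Divisors of 880: [1, 2, 4, 5, 8, 10, 11, 16, 20, 22, 40, 44, 55, 80, 88, 110, 176, 220, 440, 880]
Count: 20


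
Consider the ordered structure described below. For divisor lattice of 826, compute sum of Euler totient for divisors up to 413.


Divisors of 826 up to 413: [1, 2, 7, 14, 59, 118, 413]
phi values: [1, 1, 6, 6, 58, 58, 348]
Sum = 478


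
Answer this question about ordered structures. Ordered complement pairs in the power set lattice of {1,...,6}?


Complement pair (a,b): a meet b = bottom, a join b = top.
Here: A intersect B = {} and A union B = {1,...,6}.
Pairs found: ({},{1,2,3,4,5,6}), ({1},{2,3,4,5,6}), ({2},{1,3,4,5,6}), ({3},{1,2,4,5,6}), ... (60 more)
Total ordered pairs: 64


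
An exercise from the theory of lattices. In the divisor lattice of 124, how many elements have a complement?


An element a is complemented if some b has a meet b = bottom, a join b = top.
a is complemented iff gcd(a, n/a)=1, i.e. a is a unitary divisor of 124.
Complemented elements: 1, 4, 31, 124
Count: 4


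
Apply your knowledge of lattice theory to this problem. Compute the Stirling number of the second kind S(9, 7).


S(n,k) = k*S(n-1,k) + S(n-1,k-1).
S(8,7) = 28, S(8,6) = 266
S(9,7) = 7*28 + 266 = 196 + 266
S(9,7) = 462


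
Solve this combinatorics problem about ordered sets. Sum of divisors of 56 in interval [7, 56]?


Interval [7,56] in divisors of 56: [7, 14, 28, 56]
Sum = 105


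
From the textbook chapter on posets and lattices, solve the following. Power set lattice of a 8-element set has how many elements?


Power set = 2^n.
2^8 = 256


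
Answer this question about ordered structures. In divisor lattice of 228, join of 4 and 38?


In a divisor lattice, join = lcm (least common multiple).
gcd(4,38) = 2
lcm(4,38) = 4*38/gcd = 152/2 = 76


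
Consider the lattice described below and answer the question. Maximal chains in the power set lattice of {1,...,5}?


A maximal chain goes from the minimum element to a maximal element via cover relations.
Counting all min-to-max paths in the cover graph.
Total maximal chains: 120


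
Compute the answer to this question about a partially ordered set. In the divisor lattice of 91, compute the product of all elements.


Divisors of 91: [1, 7, 13, 91]
Product = n^(d(n)/2) = 91^(4/2)
Product = 8281


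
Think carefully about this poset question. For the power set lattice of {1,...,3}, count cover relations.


A cover relation a -< b holds when a < b with no c strictly between.
Cover relations:
  {} -< {1}
  {} -< {2}
  {} -< {3}
  {1} -< {1,2}
  {1} -< {1,3}
  {2} -< {1,2}
  {2} -< {2,3}
  {3} -< {1,3}
  ...4 more
Total: 12


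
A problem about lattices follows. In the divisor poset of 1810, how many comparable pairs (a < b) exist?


A comparable pair {a,b} has a < b or b < a in the order.
Count unordered pairs where one element is strictly below the other.
Examples: {1,2}, {1,5}, {1,10}, {1,181}, ...
Total comparable pairs: 19


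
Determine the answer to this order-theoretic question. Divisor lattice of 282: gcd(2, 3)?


Meet=gcd.
gcd(2,3)=1


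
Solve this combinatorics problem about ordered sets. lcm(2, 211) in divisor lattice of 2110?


Join=lcm.
gcd(2,211)=1
lcm=422


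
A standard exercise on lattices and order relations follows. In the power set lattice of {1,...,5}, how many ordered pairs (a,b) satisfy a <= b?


The order relation is {(a,b) : a <= b}, reflexive so it includes (a,a).
Examples: ({},{}), ({},{1,2}), ({},{1,2,3}), ({},{1,2,3,4}), ({},{1,2,3,4,5}), ...
Total ordered pairs: 243


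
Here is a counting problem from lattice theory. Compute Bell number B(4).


B(n) = number of set partitions of an n-element set.
B(n) satisfies the recurrence: B(n+1) = sum_k C(n,k)*B(k).
B(4) = 15


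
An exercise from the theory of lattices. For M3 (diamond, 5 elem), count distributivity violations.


Distributive law: a ^ (b v c) = (a ^ b) v (a ^ c).
Check all 5^3 = 125 ordered triples (a,b,c).
  e.g. a=a1, b=a2, c=a3: lhs=a1 != rhs=0
  e.g. a=a1, b=a3, c=a2: lhs=a1 != rhs=0
Total violating triples: 6


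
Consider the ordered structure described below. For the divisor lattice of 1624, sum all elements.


sigma(n) = sum of divisors.
Divisors of 1624: [1, 2, 4, 7, 8, 14, 28, 29, 56, 58, 116, 203, 232, 406, 812, 1624]
Sum = 3600


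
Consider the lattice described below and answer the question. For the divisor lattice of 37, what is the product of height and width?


Height = length of longest chain minus 1; width = size of largest antichain.
A maximum chain: 1 | 37  (height 1).
A maximum antichain: {1}  (width 1).
Product = 1 * 1 = 1


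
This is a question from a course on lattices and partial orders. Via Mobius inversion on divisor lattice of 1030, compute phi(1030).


phi(n) = n * prod_{p|n} (1 - 1/p).
Prime divisors of 1030: [2, 5, 103]
phi(1030) = 1030 * (1 - 1/2) * (1 - 1/5) * (1 - 1/103)
phi(1030) = 408


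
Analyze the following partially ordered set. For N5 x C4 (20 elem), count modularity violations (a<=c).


Modular law: if a <= c then a v (b ^ c) = (a v b) ^ c.
Check all triples (a,b,c) with a <= c among 20 elements.
  e.g. a=(a,0), b=(c,0), c=(b,0): lhs=(a,0) != rhs=(b,0)
  e.g. a=(a,0), b=(c,1), c=(b,0): lhs=(a,0) != rhs=(b,0)
Total violating triples: 40


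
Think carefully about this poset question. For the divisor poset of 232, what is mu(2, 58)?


In a divisor lattice, mu(a,b) = mu(b/a) where mu is the classical Mobius function.
b/a = 58/2 = 29
Prime factorization of 29: primes [29]
29 is squarefree with 1 prime factor(s), so mu(29) = (-1)^1 = -1


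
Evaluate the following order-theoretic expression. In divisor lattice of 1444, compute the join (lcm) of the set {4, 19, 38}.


In a divisor lattice, join = lcm (least common multiple).
Compute lcm iteratively: start with first element, then lcm(current, next).
Elements: [4, 19, 38]
lcm(4,19) = 76
lcm(76,38) = 76
Final lcm = 76


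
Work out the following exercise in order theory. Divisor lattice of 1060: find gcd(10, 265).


In a divisor lattice, meet = gcd (greatest common divisor).
By Euclidean algorithm or factoring: gcd(10,265) = 5


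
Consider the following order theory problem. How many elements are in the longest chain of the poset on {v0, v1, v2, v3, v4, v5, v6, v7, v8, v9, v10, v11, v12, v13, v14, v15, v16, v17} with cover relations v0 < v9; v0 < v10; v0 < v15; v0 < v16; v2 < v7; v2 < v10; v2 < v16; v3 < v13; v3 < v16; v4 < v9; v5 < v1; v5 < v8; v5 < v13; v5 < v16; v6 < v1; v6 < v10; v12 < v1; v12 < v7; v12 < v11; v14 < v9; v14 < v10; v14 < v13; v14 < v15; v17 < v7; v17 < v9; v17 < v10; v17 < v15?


A chain is a totally ordered subset; we count the number of elements in a maximum chain.
Compute, for each element x, the size of the longest chain ending at x:
  v0: 1
  v2: 1
  v3: 1
  v4: 1
  v5: 1
  v6: 1
  ...
A maximum chain: v5 < v1
Number of elements in the longest chain: 2


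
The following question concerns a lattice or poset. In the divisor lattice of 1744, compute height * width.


Height = length of longest chain minus 1; width = size of largest antichain.
A maximum chain: 1 | 109 | 218 | 436 | 872 | 1744  (height 5).
A maximum antichain: {2, 109}  (width 2).
Product = 5 * 2 = 10


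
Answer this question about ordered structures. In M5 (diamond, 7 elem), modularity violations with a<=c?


Modular law: if a <= c then a v (b ^ c) = (a v b) ^ c.
Check all triples (a,b,c) with a <= c among 7 elements.
This lattice is modular (diamonds M_m and their chain-products are modular).
Total violating triples: 0


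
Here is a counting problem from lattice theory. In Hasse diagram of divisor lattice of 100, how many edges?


A cover relation a -< b holds when a < b with no c strictly between.
Cover relations:
  1 -< 2
  1 -< 5
  2 -< 4
  2 -< 10
  4 -< 20
  5 -< 10
  5 -< 25
  10 -< 20
  ...4 more
Total: 12


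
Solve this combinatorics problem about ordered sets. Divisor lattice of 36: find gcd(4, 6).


In a divisor lattice, meet = gcd (greatest common divisor).
By Euclidean algorithm or factoring: gcd(4,6) = 2


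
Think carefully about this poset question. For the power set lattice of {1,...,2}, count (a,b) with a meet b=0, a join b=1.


Complement pair (a,b): a meet b = bottom, a join b = top.
Here: A intersect B = {} and A union B = {1,...,2}.
Pairs found: ({},{1,2}), ({1},{2}), ({2},{1}), ({1,2},{})
Total ordered pairs: 4


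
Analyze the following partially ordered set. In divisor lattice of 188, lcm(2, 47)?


Join=lcm.
gcd(2,47)=1
lcm=94


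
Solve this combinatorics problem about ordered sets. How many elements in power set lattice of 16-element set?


Power set = 2^n.
2^16 = 65536


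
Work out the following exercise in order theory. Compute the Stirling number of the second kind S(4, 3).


S(n,k) = k*S(n-1,k) + S(n-1,k-1).
S(3,3) = 1, S(3,2) = 3
S(4,3) = 3*1 + 3 = 3 + 3
S(4,3) = 6


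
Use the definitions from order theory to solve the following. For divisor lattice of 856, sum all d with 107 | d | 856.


Interval [107,856] in divisors of 856: [107, 214, 428, 856]
Sum = 1605


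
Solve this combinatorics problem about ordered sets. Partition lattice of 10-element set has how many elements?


B(n) = number of set partitions of an n-element set.
B(n) satisfies the recurrence: B(n+1) = sum_k C(n,k)*B(k).
B(10) = 115975


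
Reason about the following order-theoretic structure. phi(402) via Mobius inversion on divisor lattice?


phi(n) = n * prod_{p|n} (1 - 1/p).
Prime divisors of 402: [2, 3, 67]
phi(402) = 402 * (1 - 1/2) * (1 - 1/3) * (1 - 1/67)
phi(402) = 132


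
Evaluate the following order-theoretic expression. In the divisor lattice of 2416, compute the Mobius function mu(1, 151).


In a divisor lattice, mu(a,b) = mu(b/a) where mu is the classical Mobius function.
b/a = 151/1 = 151
Prime factorization of 151: primes [151]
151 is squarefree with 1 prime factor(s), so mu(151) = (-1)^1 = -1


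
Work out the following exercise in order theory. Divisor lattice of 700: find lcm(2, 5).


In a divisor lattice, join = lcm (least common multiple).
gcd(2,5) = 1
lcm(2,5) = 2*5/gcd = 10/1 = 10


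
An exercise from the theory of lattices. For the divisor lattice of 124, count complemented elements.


An element a is complemented if some b has a meet b = bottom, a join b = top.
a is complemented iff gcd(a, n/a)=1, i.e. a is a unitary divisor of 124.
Complemented elements: 1, 4, 31, 124
Count: 4


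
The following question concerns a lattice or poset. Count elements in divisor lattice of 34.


Divisors of 34: [1, 2, 17, 34]
Count: 4


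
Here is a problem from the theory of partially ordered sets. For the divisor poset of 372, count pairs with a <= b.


The order relation is {(a,b) : a <= b}, reflexive so it includes (a,a).
Examples: (1,1), (1,12), (1,124), (1,186), (1,2), ...
Total ordered pairs: 54


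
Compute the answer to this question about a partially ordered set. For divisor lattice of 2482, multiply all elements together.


Divisors of 2482: [1, 2, 17, 34, 73, 146, 1241, 2482]
Product = n^(d(n)/2) = 2482^(8/2)
Product = 37949591784976


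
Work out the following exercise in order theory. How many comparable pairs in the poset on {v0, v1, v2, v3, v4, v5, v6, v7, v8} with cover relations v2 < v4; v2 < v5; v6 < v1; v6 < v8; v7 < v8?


A comparable pair {a,b} has a < b or b < a in the order.
Count unordered pairs where one element is strictly below the other.
Examples: {v1,v6}, {v2,v4}, {v2,v5}, {v6,v8}, ...
Total comparable pairs: 5


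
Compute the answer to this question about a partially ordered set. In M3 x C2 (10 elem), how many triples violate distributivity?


Distributive law: a ^ (b v c) = (a ^ b) v (a ^ c).
Check all 10^3 = 1000 ordered triples (a,b,c).
  e.g. a=(a1,0), b=(a2,0), c=(a3,0): lhs=(a1,0) != rhs=(0,0)
  e.g. a=(a1,0), b=(a2,0), c=(a3,1): lhs=(a1,0) != rhs=(0,0)
Total violating triples: 48


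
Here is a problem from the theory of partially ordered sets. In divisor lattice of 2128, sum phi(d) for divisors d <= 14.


Divisors of 2128 up to 14: [1, 2, 4, 7, 8, 14]
phi values: [1, 1, 2, 6, 4, 6]
Sum = 20


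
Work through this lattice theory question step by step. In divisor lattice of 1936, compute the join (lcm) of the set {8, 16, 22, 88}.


In a divisor lattice, join = lcm (least common multiple).
Compute lcm iteratively: start with first element, then lcm(current, next).
Elements: [8, 16, 22, 88]
lcm(8,16) = 16
lcm(16,22) = 176
lcm(176,88) = 176
Final lcm = 176


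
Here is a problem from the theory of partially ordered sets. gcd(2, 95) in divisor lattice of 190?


Meet=gcd.
gcd(2,95)=1


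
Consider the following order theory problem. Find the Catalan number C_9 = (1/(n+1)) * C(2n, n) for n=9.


C(n) = C(2n, n) / (n+1).
C(18, 9) = 48620
C(9) = 48620 / 10 = 4862


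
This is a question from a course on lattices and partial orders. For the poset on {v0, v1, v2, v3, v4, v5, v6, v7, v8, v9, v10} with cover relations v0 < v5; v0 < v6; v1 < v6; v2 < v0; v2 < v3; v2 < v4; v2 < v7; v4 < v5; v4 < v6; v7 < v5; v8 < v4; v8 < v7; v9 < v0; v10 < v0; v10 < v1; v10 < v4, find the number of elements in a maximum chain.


A chain is a totally ordered subset; we count the number of elements in a maximum chain.
Compute, for each element x, the size of the longest chain ending at x:
  v2: 1
  v8: 1
  v9: 1
  v10: 1
  v1: 2
  v3: 2
  ...
A maximum chain: v2 < v0 < v5
Number of elements in the longest chain: 3


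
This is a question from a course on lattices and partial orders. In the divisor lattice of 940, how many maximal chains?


A maximal chain goes from the minimum element to a maximal element via cover relations.
Counting all min-to-max paths in the cover graph.
Total maximal chains: 12


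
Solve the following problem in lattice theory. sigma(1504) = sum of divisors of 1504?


sigma(n) = sum of divisors.
Divisors of 1504: [1, 2, 4, 8, 16, 32, 47, 94, 188, 376, 752, 1504]
Sum = 3024


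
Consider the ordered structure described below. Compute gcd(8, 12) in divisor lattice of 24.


In a divisor lattice, meet = gcd (greatest common divisor).
By Euclidean algorithm or factoring: gcd(8,12) = 4


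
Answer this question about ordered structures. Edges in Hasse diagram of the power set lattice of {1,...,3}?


A cover relation a -< b holds when a < b with no c strictly between.
Cover relations:
  {} -< {1}
  {} -< {2}
  {} -< {3}
  {1} -< {1,2}
  {1} -< {1,3}
  {2} -< {1,2}
  {2} -< {2,3}
  {3} -< {1,3}
  ...4 more
Total: 12


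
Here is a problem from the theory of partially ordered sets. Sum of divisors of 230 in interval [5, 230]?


Interval [5,230] in divisors of 230: [5, 10, 115, 230]
Sum = 360


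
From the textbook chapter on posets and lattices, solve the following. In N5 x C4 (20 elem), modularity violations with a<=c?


Modular law: if a <= c then a v (b ^ c) = (a v b) ^ c.
Check all triples (a,b,c) with a <= c among 20 elements.
  e.g. a=(a,0), b=(c,0), c=(b,0): lhs=(a,0) != rhs=(b,0)
  e.g. a=(a,0), b=(c,1), c=(b,0): lhs=(a,0) != rhs=(b,0)
Total violating triples: 40


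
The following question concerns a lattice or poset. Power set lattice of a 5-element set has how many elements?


Power set = 2^n.
2^5 = 32


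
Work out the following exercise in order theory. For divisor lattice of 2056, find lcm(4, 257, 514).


In a divisor lattice, join = lcm (least common multiple).
Compute lcm iteratively: start with first element, then lcm(current, next).
Elements: [4, 257, 514]
lcm(4,257) = 1028
lcm(1028,514) = 1028
Final lcm = 1028


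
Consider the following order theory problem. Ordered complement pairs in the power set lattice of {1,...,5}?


Complement pair (a,b): a meet b = bottom, a join b = top.
Here: A intersect B = {} and A union B = {1,...,5}.
Pairs found: ({},{1,2,3,4,5}), ({1},{2,3,4,5}), ({2},{1,3,4,5}), ({3},{1,2,4,5}), ... (28 more)
Total ordered pairs: 32


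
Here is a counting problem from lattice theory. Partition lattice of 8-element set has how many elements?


B(n) = number of set partitions of an n-element set.
B(n) satisfies the recurrence: B(n+1) = sum_k C(n,k)*B(k).
B(8) = 4140


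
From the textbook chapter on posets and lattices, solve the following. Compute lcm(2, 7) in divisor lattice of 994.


In a divisor lattice, join = lcm (least common multiple).
gcd(2,7) = 1
lcm(2,7) = 2*7/gcd = 14/1 = 14


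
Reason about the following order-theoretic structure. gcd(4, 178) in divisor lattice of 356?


Meet=gcd.
gcd(4,178)=2


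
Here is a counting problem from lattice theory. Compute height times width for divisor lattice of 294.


Height = length of longest chain minus 1; width = size of largest antichain.
A maximum chain: 1 | 7 | 49 | 147 | 294  (height 4).
A maximum antichain: {6, 14, 21, 49}  (width 4).
Product = 4 * 4 = 16


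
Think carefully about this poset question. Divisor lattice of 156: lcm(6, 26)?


Join=lcm.
gcd(6,26)=2
lcm=78


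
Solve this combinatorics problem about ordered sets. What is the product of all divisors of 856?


Divisors of 856: [1, 2, 4, 8, 107, 214, 428, 856]
Product = n^(d(n)/2) = 856^(8/2)
Product = 536902045696


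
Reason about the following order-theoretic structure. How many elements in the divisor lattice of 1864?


Divisors of 1864: [1, 2, 4, 8, 233, 466, 932, 1864]
Count: 8


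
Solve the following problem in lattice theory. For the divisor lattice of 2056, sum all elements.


sigma(n) = sum of divisors.
Divisors of 2056: [1, 2, 4, 8, 257, 514, 1028, 2056]
Sum = 3870


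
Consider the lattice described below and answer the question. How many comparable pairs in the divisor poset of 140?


A comparable pair {a,b} has a < b or b < a in the order.
Count unordered pairs where one element is strictly below the other.
Examples: {1,2}, {1,4}, {1,5}, {1,7}, ...
Total comparable pairs: 42


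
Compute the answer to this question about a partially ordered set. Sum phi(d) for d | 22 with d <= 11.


Divisors of 22 up to 11: [1, 2, 11]
phi values: [1, 1, 10]
Sum = 12


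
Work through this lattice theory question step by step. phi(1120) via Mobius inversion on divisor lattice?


phi(n) = n * prod_{p|n} (1 - 1/p).
Prime divisors of 1120: [2, 5, 7]
phi(1120) = 1120 * (1 - 1/2) * (1 - 1/5) * (1 - 1/7)
phi(1120) = 384


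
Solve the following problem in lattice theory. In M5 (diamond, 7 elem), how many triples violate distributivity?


Distributive law: a ^ (b v c) = (a ^ b) v (a ^ c).
Check all 7^3 = 343 ordered triples (a,b,c).
  e.g. a=a1, b=a2, c=a3: lhs=a1 != rhs=0
  e.g. a=a1, b=a2, c=a4: lhs=a1 != rhs=0
Total violating triples: 60


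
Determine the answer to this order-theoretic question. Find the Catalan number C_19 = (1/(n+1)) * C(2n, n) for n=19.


C(n) = C(2n, n) / (n+1).
C(38, 19) = 35345263800
C(19) = 35345263800 / 20 = 1767263190


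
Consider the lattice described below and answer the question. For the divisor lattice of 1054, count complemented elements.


An element a is complemented if some b has a meet b = bottom, a join b = top.
a is complemented iff gcd(a, n/a)=1, i.e. a is a unitary divisor of 1054.
Complemented elements: 1, 2, 17, 31, 34, 62, ... (2 more)
Count: 8


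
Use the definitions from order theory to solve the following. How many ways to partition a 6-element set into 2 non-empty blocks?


S(n,k) = k*S(n-1,k) + S(n-1,k-1).
S(5,2) = 15, S(5,1) = 1
S(6,2) = 2*15 + 1 = 30 + 1
S(6,2) = 31


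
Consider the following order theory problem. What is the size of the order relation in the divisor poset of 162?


The order relation is {(a,b) : a <= b}, reflexive so it includes (a,a).
Examples: (1,1), (1,162), (1,18), (1,2), (1,27), ...
Total ordered pairs: 45


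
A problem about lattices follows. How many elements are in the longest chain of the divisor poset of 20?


A chain is a totally ordered subset; we count the number of elements in a maximum chain.
Compute, for each element x, the size of the longest chain ending at x:
  1: 1
  2: 2
  5: 2
  4: 3
  10: 3
  20: 4
A maximum chain: 1 < 2 < 4 < 20
Number of elements in the longest chain: 4


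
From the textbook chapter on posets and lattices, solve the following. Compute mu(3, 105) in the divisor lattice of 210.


In a divisor lattice, mu(a,b) = mu(b/a) where mu is the classical Mobius function.
b/a = 105/3 = 35
Prime factorization of 35: primes [5, 7]
35 is squarefree with 2 prime factor(s), so mu(35) = (-1)^2 = 1


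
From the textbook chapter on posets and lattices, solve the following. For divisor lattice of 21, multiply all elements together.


Divisors of 21: [1, 3, 7, 21]
Product = n^(d(n)/2) = 21^(4/2)
Product = 441


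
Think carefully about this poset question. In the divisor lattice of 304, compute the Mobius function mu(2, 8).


In a divisor lattice, mu(a,b) = mu(b/a) where mu is the classical Mobius function.
b/a = 8/2 = 4
Prime factorization of 4: primes [2]
4 is not squarefree, so mu(4) = 0


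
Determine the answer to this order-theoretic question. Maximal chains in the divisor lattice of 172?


A maximal chain goes from the minimum element to a maximal element via cover relations.
Counting all min-to-max paths in the cover graph.
Total maximal chains: 3


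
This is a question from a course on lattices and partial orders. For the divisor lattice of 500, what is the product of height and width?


Height = length of longest chain minus 1; width = size of largest antichain.
A maximum chain: 1 | 5 | 25 | 125 | 250 | 500  (height 5).
A maximum antichain: {4, 10, 25}  (width 3).
Product = 5 * 3 = 15


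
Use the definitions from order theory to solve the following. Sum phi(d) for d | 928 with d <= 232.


Divisors of 928 up to 232: [1, 2, 4, 8, 16, 29, 32, 58, 116, 232]
phi values: [1, 1, 2, 4, 8, 28, 16, 28, 56, 112]
Sum = 256


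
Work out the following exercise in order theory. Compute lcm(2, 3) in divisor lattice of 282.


In a divisor lattice, join = lcm (least common multiple).
gcd(2,3) = 1
lcm(2,3) = 2*3/gcd = 6/1 = 6


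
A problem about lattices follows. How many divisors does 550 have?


Divisors of 550: [1, 2, 5, 10, 11, 22, 25, 50, 55, 110, 275, 550]
Count: 12


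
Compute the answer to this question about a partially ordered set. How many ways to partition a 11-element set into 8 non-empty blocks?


S(n,k) = k*S(n-1,k) + S(n-1,k-1).
S(10,8) = 750, S(10,7) = 5880
S(11,8) = 8*750 + 5880 = 6000 + 5880
S(11,8) = 11880


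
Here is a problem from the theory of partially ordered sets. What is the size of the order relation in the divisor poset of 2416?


The order relation is {(a,b) : a <= b}, reflexive so it includes (a,a).
Examples: (1,1), (1,1208), (1,151), (1,16), (1,2), ...
Total ordered pairs: 45


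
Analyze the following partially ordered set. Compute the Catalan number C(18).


C(n) = C(2n, n) / (n+1).
C(36, 18) = 9075135300
C(18) = 9075135300 / 19 = 477638700


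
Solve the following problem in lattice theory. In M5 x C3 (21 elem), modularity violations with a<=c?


Modular law: if a <= c then a v (b ^ c) = (a v b) ^ c.
Check all triples (a,b,c) with a <= c among 21 elements.
This lattice is modular (diamonds M_m and their chain-products are modular).
Total violating triples: 0


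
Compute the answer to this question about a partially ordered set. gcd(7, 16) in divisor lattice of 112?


Meet=gcd.
gcd(7,16)=1


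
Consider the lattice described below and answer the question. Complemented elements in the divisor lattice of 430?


An element a is complemented if some b has a meet b = bottom, a join b = top.
a is complemented iff gcd(a, n/a)=1, i.e. a is a unitary divisor of 430.
Complemented elements: 1, 2, 5, 10, 43, 86, ... (2 more)
Count: 8


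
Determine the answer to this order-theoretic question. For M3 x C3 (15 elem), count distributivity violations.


Distributive law: a ^ (b v c) = (a ^ b) v (a ^ c).
Check all 15^3 = 3375 ordered triples (a,b,c).
  e.g. a=(a1,0), b=(a2,0), c=(a3,0): lhs=(a1,0) != rhs=(0,0)
  e.g. a=(a1,0), b=(a2,0), c=(a3,1): lhs=(a1,0) != rhs=(0,0)
Total violating triples: 162


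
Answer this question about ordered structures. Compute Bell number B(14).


B(n) = number of set partitions of an n-element set.
B(n) satisfies the recurrence: B(n+1) = sum_k C(n,k)*B(k).
B(14) = 190899322


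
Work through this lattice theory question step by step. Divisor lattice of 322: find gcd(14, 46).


In a divisor lattice, meet = gcd (greatest common divisor).
By Euclidean algorithm or factoring: gcd(14,46) = 2


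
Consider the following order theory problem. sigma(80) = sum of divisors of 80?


sigma(n) = sum of divisors.
Divisors of 80: [1, 2, 4, 5, 8, 10, 16, 20, 40, 80]
Sum = 186


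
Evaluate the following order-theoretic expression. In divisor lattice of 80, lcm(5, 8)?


Join=lcm.
gcd(5,8)=1
lcm=40


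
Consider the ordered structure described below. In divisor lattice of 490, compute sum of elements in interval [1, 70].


Interval [1,70] in divisors of 490: [1, 2, 5, 7, 10, 14, 35, 70]
Sum = 144


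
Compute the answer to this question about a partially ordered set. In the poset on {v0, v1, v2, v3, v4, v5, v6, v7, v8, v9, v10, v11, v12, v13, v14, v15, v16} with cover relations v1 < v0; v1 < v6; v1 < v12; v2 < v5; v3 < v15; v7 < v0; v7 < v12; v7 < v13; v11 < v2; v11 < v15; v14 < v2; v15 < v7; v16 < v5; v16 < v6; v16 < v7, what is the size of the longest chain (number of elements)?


A chain is a totally ordered subset; we count the number of elements in a maximum chain.
Compute, for each element x, the size of the longest chain ending at x:
  v1: 1
  v3: 1
  v4: 1
  v8: 1
  v9: 1
  v10: 1
  ...
A maximum chain: v3 < v15 < v7 < v0
Number of elements in the longest chain: 4


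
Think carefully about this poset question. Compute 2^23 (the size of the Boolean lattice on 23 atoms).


Power set = 2^n.
2^23 = 8388608


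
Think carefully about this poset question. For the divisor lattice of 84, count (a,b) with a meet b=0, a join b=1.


Complement pair (a,b): a meet b = bottom, a join b = top.
Here: gcd(a,b)=1 and lcm(a,b)=84, i.e. a*b=84 with a,b coprime.
Pairs found: (1,84), (3,28), (4,21), (7,12), ... (4 more)
Total ordered pairs: 8


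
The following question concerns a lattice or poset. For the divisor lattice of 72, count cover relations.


A cover relation a -< b holds when a < b with no c strictly between.
Cover relations:
  1 -< 2
  1 -< 3
  2 -< 4
  2 -< 6
  3 -< 6
  3 -< 9
  4 -< 8
  4 -< 12
  ...9 more
Total: 17


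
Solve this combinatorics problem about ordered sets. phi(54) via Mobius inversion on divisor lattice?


phi(n) = n * prod_{p|n} (1 - 1/p).
Prime divisors of 54: [2, 3]
phi(54) = 54 * (1 - 1/2) * (1 - 1/3)
phi(54) = 18


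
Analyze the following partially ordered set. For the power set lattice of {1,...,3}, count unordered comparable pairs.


A comparable pair {a,b} has a < b or b < a in the order.
Count unordered pairs where one element is strictly below the other.
Examples: {{},{1}}, {{},{2}}, {{},{3}}, {{},{1,2}}, ...
Total comparable pairs: 19


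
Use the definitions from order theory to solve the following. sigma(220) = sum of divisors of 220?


sigma(n) = sum of divisors.
Divisors of 220: [1, 2, 4, 5, 10, 11, 20, 22, 44, 55, 110, 220]
Sum = 504


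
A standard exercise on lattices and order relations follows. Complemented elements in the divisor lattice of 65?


An element a is complemented if some b has a meet b = bottom, a join b = top.
a is complemented iff gcd(a, n/a)=1, i.e. a is a unitary divisor of 65.
Complemented elements: 1, 5, 13, 65
Count: 4


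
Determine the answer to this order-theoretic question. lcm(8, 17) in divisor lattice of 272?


Join=lcm.
gcd(8,17)=1
lcm=136


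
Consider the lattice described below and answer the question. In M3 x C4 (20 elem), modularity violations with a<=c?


Modular law: if a <= c then a v (b ^ c) = (a v b) ^ c.
Check all triples (a,b,c) with a <= c among 20 elements.
This lattice is modular (diamonds M_m and their chain-products are modular).
Total violating triples: 0


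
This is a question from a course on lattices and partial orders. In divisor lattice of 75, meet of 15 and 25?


In a divisor lattice, meet = gcd (greatest common divisor).
By Euclidean algorithm or factoring: gcd(15,25) = 5


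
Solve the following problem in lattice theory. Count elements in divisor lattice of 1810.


Divisors of 1810: [1, 2, 5, 10, 181, 362, 905, 1810]
Count: 8


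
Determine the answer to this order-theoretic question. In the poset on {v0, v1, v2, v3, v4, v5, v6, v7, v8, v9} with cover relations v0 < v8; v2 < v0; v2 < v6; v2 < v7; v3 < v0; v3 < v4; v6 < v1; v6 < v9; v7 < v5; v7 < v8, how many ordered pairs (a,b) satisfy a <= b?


The order relation is {(a,b) : a <= b}, reflexive so it includes (a,a).
Examples: (v0,v0), (v0,v8), (v1,v1), (v2,v0), (v2,v1), ...
Total ordered pairs: 25


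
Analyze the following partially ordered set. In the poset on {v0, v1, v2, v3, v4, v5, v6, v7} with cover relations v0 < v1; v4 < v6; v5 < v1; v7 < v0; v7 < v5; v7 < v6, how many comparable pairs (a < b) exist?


A comparable pair {a,b} has a < b or b < a in the order.
Count unordered pairs where one element is strictly below the other.
Examples: {v0,v1}, {v0,v7}, {v1,v5}, {v1,v7}, ...
Total comparable pairs: 7


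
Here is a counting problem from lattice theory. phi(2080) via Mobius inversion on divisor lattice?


phi(n) = n * prod_{p|n} (1 - 1/p).
Prime divisors of 2080: [2, 5, 13]
phi(2080) = 2080 * (1 - 1/2) * (1 - 1/5) * (1 - 1/13)
phi(2080) = 768


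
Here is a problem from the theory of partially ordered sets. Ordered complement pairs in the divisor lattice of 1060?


Complement pair (a,b): a meet b = bottom, a join b = top.
Here: gcd(a,b)=1 and lcm(a,b)=1060, i.e. a*b=1060 with a,b coprime.
Pairs found: (1,1060), (4,265), (5,212), (20,53), ... (4 more)
Total ordered pairs: 8


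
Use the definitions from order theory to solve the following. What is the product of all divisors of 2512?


Divisors of 2512: [1, 2, 4, 8, 16, 157, 314, 628, 1256, 2512]
Product = n^(d(n)/2) = 2512^(10/2)
Product = 100022608259448832


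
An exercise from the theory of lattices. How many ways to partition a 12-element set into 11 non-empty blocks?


S(n,k) = k*S(n-1,k) + S(n-1,k-1).
S(11,11) = 1, S(11,10) = 55
S(12,11) = 11*1 + 55 = 11 + 55
S(12,11) = 66


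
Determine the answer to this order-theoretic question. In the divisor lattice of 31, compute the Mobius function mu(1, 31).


In a divisor lattice, mu(a,b) = mu(b/a) where mu is the classical Mobius function.
b/a = 31/1 = 31
Prime factorization of 31: primes [31]
31 is squarefree with 1 prime factor(s), so mu(31) = (-1)^1 = -1


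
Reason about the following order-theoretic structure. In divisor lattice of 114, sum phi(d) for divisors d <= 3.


Divisors of 114 up to 3: [1, 2, 3]
phi values: [1, 1, 2]
Sum = 4


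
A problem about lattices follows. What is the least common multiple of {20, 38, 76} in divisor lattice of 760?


In a divisor lattice, join = lcm (least common multiple).
Compute lcm iteratively: start with first element, then lcm(current, next).
Elements: [20, 38, 76]
lcm(20,38) = 380
lcm(380,76) = 380
Final lcm = 380


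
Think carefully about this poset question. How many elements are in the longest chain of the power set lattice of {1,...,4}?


A chain is a totally ordered subset; we count the number of elements in a maximum chain.
Compute, for each element x, the size of the longest chain ending at x:
  {}: 1
  {1}: 2
  {2}: 2
  {3}: 2
  {4}: 2
  {1,2}: 3
  ...
A maximum chain: {} < {1} < {1,2} < {1,2,3} < {1,2,3,4}
Number of elements in the longest chain: 5


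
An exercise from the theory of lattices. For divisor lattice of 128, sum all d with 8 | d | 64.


Interval [8,64] in divisors of 128: [8, 16, 32, 64]
Sum = 120


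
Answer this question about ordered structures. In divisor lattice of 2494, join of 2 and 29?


In a divisor lattice, join = lcm (least common multiple).
gcd(2,29) = 1
lcm(2,29) = 2*29/gcd = 58/1 = 58


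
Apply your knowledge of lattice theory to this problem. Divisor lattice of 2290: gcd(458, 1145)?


Meet=gcd.
gcd(458,1145)=229


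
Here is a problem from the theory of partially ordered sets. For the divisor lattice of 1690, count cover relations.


A cover relation a -< b holds when a < b with no c strictly between.
Cover relations:
  1 -< 2
  1 -< 5
  1 -< 13
  2 -< 10
  2 -< 26
  5 -< 10
  5 -< 65
  10 -< 130
  ...12 more
Total: 20


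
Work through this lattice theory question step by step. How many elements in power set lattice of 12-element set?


Power set = 2^n.
2^12 = 4096


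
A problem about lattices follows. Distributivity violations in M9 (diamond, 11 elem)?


Distributive law: a ^ (b v c) = (a ^ b) v (a ^ c).
Check all 11^3 = 1331 ordered triples (a,b,c).
  e.g. a=a1, b=a2, c=a3: lhs=a1 != rhs=0
  e.g. a=a1, b=a2, c=a4: lhs=a1 != rhs=0
Total violating triples: 504


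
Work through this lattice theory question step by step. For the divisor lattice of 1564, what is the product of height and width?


Height = length of longest chain minus 1; width = size of largest antichain.
A maximum chain: 1 | 23 | 391 | 782 | 1564  (height 4).
A maximum antichain: {4, 34, 46, 391}  (width 4).
Product = 4 * 4 = 16


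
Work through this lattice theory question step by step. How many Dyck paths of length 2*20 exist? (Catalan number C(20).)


C(n) = C(2n, n) / (n+1).
C(40, 20) = 137846528820
C(20) = 137846528820 / 21 = 6564120420


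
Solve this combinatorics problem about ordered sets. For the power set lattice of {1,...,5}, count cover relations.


A cover relation a -< b holds when a < b with no c strictly between.
Cover relations:
  {} -< {1}
  {} -< {2}
  {} -< {3}
  {} -< {4}
  {} -< {5}
  {1} -< {1,2}
  {1} -< {1,3}
  {1} -< {1,4}
  ...72 more
Total: 80
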